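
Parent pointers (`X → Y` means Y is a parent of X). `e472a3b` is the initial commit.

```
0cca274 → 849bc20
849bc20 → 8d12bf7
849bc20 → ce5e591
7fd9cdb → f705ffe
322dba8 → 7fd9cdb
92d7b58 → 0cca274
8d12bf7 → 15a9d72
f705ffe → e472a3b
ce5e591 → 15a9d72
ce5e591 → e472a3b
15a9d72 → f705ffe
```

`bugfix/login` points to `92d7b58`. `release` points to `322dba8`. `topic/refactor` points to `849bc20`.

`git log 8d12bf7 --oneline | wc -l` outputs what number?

4

Walking parent pointers from 8d12bf7: reachable set = {15a9d72, 8d12bf7, e472a3b, f705ffe}.
That is 4 commits.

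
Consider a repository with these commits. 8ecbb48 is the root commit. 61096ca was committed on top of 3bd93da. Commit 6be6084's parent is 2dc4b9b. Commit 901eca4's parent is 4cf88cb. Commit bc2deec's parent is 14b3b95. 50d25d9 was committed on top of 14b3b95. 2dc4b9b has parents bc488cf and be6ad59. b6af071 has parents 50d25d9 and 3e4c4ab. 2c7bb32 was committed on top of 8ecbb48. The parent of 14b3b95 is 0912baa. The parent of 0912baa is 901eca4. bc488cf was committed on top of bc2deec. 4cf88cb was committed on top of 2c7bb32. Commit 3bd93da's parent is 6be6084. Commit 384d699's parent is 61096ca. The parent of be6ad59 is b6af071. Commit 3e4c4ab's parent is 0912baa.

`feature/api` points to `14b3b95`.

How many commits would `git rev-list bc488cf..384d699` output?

9

Reachable from 384d699: {0912baa, 14b3b95, 2c7bb32, 2dc4b9b, 384d699, 3bd93da, 3e4c4ab, 4cf88cb, 50d25d9, 61096ca, 6be6084, 8ecbb48, 901eca4, b6af071, bc2deec, bc488cf, be6ad59}.
Reachable from bc488cf: {0912baa, 14b3b95, 2c7bb32, 4cf88cb, 8ecbb48, 901eca4, bc2deec, bc488cf}.
In 384d699's history but not bc488cf's: {2dc4b9b, 384d699, 3bd93da, 3e4c4ab, 50d25d9, 61096ca, 6be6084, b6af071, be6ad59} — 9 commits.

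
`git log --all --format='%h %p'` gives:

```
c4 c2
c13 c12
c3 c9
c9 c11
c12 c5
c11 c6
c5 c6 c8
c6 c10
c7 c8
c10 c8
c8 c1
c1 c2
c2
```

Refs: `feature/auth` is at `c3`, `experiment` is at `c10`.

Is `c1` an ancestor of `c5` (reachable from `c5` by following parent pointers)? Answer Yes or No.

Yes

Ancestors of c5 (commits reachable by following parents): {c1, c10, c2, c5, c6, c8}.
c1 is in that set, so it is an ancestor of c5.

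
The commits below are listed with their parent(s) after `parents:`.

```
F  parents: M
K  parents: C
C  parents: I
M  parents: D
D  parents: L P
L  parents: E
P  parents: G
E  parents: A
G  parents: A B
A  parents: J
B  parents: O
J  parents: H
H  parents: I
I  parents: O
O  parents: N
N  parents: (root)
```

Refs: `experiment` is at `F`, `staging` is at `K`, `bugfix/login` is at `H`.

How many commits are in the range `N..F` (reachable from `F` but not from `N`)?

13

Reachable from F: {A, B, D, E, F, G, H, I, J, L, M, N, O, P}.
Reachable from N: {N}.
In F's history but not N's: {A, B, D, E, F, G, H, I, J, L, M, O, P} — 13 commits.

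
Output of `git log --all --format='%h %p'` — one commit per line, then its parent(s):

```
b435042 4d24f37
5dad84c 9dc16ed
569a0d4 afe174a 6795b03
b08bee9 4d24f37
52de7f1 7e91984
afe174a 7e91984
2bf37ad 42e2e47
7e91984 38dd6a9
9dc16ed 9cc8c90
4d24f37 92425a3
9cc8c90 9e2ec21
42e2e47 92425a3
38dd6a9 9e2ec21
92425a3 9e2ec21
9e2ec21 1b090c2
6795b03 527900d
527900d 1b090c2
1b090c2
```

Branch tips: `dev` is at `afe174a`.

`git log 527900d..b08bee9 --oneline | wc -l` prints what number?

4

Reachable from b08bee9: {1b090c2, 4d24f37, 92425a3, 9e2ec21, b08bee9}.
Reachable from 527900d: {1b090c2, 527900d}.
In b08bee9's history but not 527900d's: {4d24f37, 92425a3, 9e2ec21, b08bee9} — 4 commits.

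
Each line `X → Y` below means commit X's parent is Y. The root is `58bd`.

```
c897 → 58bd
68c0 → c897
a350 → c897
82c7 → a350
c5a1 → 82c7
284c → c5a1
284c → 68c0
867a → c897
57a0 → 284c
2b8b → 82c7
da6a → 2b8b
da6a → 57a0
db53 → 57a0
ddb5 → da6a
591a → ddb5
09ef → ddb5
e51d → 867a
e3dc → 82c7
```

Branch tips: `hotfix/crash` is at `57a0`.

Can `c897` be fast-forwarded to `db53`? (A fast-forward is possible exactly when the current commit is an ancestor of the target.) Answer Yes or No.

A fast-forward from c897 to db53 is possible iff c897 is an ancestor of db53.
Ancestors of db53: {284c, 57a0, 58bd, 68c0, 82c7, a350, c5a1, c897, db53}.
c897 is among them, so fast-forward is possible.

Yes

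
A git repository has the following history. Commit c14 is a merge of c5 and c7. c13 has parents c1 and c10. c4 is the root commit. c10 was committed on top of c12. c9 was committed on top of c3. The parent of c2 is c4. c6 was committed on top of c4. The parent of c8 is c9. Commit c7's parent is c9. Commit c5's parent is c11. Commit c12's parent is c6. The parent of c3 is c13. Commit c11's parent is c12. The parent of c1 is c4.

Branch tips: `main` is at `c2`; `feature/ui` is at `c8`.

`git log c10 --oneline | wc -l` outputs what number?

Walking parent pointers from c10: reachable set = {c10, c12, c4, c6}.
That is 4 commits.

4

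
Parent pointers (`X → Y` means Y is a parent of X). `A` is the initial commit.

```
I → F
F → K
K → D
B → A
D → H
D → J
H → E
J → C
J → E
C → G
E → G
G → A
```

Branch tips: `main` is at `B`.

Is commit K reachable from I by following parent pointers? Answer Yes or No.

Yes

Ancestors of I (commits reachable by following parents): {A, C, D, E, F, G, H, I, J, K}.
K is in that set, so it is an ancestor of I.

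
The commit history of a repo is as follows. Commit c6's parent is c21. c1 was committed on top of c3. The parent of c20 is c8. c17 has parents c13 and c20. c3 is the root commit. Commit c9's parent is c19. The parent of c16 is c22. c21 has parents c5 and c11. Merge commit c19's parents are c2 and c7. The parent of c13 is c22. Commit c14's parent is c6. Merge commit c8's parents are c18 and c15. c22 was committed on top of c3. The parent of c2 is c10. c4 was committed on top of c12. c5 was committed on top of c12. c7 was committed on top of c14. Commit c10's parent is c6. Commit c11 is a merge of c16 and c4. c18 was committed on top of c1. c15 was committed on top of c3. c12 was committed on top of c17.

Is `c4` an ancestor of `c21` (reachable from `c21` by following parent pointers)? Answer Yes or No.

Yes

Ancestors of c21 (commits reachable by following parents): {c1, c11, c12, c13, c15, c16, c17, c18, c20, c21, c22, c3, c4, c5, c8}.
c4 is in that set, so it is an ancestor of c21.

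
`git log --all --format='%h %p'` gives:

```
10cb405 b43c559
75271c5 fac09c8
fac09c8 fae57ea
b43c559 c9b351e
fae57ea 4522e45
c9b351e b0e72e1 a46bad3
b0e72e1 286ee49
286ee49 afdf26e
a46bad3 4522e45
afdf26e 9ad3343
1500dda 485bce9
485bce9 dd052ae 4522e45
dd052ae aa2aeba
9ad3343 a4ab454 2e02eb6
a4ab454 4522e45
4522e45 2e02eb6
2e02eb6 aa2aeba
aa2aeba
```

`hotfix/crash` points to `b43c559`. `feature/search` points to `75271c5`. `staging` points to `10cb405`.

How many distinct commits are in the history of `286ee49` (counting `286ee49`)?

7

Walking parent pointers from 286ee49: reachable set = {286ee49, 2e02eb6, 4522e45, 9ad3343, a4ab454, aa2aeba, afdf26e}.
That is 7 commits.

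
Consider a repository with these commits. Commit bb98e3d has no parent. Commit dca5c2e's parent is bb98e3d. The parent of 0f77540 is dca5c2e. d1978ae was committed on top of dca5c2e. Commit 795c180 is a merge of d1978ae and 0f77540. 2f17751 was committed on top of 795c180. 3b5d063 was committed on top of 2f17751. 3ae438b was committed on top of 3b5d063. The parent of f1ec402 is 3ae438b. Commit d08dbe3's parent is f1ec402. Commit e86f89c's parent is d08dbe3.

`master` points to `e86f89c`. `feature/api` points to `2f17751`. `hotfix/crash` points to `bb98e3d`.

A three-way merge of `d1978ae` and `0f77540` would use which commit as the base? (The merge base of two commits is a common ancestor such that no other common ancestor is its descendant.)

dca5c2e

Ancestors of d1978ae: {bb98e3d, d1978ae, dca5c2e}.
Ancestors of 0f77540: {0f77540, bb98e3d, dca5c2e}.
Common ancestors: {bb98e3d, dca5c2e}.
Among these, dca5c2e is not an ancestor of any other common ancestor — it is the merge base.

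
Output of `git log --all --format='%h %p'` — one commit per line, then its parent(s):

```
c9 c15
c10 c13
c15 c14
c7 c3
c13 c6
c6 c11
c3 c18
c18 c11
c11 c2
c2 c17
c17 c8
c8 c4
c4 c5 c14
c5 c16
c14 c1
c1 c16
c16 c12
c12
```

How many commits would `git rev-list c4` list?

Walking parent pointers from c4: reachable set = {c1, c12, c14, c16, c4, c5}.
That is 6 commits.

6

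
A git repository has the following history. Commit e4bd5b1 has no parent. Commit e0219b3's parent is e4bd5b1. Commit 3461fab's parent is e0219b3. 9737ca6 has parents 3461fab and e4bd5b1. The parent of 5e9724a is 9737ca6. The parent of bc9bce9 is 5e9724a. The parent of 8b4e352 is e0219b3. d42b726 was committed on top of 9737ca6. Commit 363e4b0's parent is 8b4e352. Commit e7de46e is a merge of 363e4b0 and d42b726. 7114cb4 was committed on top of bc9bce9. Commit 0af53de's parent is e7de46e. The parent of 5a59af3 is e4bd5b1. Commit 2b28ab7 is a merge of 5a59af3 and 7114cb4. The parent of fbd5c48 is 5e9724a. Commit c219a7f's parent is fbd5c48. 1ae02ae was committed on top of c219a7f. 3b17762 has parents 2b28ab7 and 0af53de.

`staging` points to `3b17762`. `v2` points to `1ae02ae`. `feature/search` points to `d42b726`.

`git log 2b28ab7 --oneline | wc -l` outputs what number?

Walking parent pointers from 2b28ab7: reachable set = {2b28ab7, 3461fab, 5a59af3, 5e9724a, 7114cb4, 9737ca6, bc9bce9, e0219b3, e4bd5b1}.
That is 9 commits.

9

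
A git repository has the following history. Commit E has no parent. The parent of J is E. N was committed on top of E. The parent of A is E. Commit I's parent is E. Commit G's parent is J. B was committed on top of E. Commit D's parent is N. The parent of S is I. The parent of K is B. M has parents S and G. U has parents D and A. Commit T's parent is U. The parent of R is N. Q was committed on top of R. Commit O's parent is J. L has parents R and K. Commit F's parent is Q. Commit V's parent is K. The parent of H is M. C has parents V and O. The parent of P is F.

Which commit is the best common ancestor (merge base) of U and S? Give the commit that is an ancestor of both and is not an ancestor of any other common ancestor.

E

Ancestors of U: {A, D, E, N, U}.
Ancestors of S: {E, I, S}.
Common ancestors: {E}.
The only common ancestor is E, so it is the merge base.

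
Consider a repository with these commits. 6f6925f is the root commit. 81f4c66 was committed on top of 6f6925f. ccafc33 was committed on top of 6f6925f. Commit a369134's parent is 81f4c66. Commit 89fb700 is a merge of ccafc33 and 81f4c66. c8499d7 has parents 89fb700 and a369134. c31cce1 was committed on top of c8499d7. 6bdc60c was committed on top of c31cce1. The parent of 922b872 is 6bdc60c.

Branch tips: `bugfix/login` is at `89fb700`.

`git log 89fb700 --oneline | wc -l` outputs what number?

4

Walking parent pointers from 89fb700: reachable set = {6f6925f, 81f4c66, 89fb700, ccafc33}.
That is 4 commits.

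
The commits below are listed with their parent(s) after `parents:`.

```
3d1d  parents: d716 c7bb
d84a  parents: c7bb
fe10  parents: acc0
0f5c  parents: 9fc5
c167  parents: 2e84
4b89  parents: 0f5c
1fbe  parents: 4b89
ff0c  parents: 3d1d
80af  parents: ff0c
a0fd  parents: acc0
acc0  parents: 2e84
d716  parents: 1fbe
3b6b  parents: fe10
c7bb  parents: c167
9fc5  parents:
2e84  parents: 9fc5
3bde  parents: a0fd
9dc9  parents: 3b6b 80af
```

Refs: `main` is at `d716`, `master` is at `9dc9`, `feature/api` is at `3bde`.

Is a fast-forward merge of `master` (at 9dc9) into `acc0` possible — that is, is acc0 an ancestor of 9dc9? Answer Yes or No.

A fast-forward from acc0 to 9dc9 is possible iff acc0 is an ancestor of 9dc9.
Ancestors of 9dc9: {0f5c, 1fbe, 2e84, 3b6b, 3d1d, 4b89, 80af, 9dc9, 9fc5, acc0, c167, c7bb, d716, fe10, ff0c}.
acc0 is among them, so fast-forward is possible.

Yes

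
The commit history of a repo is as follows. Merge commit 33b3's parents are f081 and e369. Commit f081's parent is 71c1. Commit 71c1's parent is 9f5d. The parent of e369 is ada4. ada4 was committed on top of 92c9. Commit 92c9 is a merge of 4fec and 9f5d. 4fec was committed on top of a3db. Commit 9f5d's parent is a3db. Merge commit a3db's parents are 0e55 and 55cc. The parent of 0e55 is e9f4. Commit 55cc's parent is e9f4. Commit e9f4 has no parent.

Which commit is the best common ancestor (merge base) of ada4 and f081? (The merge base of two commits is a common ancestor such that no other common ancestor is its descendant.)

Ancestors of ada4: {0e55, 4fec, 55cc, 92c9, 9f5d, a3db, ada4, e9f4}.
Ancestors of f081: {0e55, 55cc, 71c1, 9f5d, a3db, e9f4, f081}.
Common ancestors: {0e55, 55cc, 9f5d, a3db, e9f4}.
Among these, 9f5d is not an ancestor of any other common ancestor — it is the merge base.

9f5d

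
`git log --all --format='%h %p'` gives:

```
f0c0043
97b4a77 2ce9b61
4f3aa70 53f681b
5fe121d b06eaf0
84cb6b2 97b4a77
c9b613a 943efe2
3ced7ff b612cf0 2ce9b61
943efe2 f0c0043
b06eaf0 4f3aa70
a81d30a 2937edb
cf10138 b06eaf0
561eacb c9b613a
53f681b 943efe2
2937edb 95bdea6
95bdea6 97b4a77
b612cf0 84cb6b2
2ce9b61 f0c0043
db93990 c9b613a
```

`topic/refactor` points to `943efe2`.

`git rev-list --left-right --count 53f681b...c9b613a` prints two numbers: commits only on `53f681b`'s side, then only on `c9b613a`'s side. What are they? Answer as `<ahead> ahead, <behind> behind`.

1 ahead, 1 behind

Reachable from 53f681b: {53f681b, 943efe2, f0c0043}.
Reachable from c9b613a: {943efe2, c9b613a, f0c0043}.
Only in 53f681b's history (ahead): {53f681b} — 1.
Only in c9b613a's history (behind): {c9b613a} — 1.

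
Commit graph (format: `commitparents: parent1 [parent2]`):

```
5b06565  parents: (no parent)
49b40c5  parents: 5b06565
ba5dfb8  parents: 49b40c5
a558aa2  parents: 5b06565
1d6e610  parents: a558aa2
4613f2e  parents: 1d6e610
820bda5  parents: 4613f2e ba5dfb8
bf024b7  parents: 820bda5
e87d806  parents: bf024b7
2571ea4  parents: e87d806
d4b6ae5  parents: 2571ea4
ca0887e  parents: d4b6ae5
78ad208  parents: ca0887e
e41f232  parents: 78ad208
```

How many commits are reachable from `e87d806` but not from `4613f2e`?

5

Reachable from e87d806: {1d6e610, 4613f2e, 49b40c5, 5b06565, 820bda5, a558aa2, ba5dfb8, bf024b7, e87d806}.
Reachable from 4613f2e: {1d6e610, 4613f2e, 5b06565, a558aa2}.
In e87d806's history but not 4613f2e's: {49b40c5, 820bda5, ba5dfb8, bf024b7, e87d806} — 5 commits.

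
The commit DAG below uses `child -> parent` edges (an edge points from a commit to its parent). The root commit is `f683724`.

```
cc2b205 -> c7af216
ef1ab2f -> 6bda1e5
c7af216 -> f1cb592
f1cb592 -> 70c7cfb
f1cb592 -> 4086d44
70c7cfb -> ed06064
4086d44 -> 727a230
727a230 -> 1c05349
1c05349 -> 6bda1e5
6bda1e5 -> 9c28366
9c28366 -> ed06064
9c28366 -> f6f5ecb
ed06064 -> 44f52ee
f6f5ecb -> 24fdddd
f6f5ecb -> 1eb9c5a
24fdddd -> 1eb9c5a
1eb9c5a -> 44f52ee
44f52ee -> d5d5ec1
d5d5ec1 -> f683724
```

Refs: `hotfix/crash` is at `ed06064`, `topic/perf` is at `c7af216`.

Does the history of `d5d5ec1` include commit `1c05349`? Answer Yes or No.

No

Ancestors of d5d5ec1: {d5d5ec1, f683724}.
1c05349 is not in that set, so it is not an ancestor of d5d5ec1.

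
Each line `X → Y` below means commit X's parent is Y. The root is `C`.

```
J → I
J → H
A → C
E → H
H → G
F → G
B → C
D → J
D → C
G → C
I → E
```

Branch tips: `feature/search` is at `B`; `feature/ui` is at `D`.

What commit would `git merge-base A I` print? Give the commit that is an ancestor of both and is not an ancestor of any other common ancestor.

C

Ancestors of A: {A, C}.
Ancestors of I: {C, E, G, H, I}.
Common ancestors: {C}.
The only common ancestor is C, so it is the merge base.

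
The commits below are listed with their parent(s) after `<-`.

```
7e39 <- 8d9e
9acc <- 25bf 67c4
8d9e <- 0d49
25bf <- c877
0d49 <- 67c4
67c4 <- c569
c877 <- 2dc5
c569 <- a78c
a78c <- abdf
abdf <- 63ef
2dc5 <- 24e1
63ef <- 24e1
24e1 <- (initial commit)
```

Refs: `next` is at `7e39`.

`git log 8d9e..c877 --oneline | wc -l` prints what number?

2

Reachable from c877: {24e1, 2dc5, c877}.
Reachable from 8d9e: {0d49, 24e1, 63ef, 67c4, 8d9e, a78c, abdf, c569}.
In c877's history but not 8d9e's: {2dc5, c877} — 2 commits.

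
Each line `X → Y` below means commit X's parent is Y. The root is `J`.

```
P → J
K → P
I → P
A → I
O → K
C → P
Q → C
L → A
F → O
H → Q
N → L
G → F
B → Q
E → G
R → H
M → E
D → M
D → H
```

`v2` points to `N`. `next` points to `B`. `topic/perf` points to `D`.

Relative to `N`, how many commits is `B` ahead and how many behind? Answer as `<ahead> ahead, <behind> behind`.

3 ahead, 4 behind

Reachable from B: {B, C, J, P, Q}.
Reachable from N: {A, I, J, L, N, P}.
Only in B's history (ahead): {B, C, Q} — 3.
Only in N's history (behind): {A, I, L, N} — 4.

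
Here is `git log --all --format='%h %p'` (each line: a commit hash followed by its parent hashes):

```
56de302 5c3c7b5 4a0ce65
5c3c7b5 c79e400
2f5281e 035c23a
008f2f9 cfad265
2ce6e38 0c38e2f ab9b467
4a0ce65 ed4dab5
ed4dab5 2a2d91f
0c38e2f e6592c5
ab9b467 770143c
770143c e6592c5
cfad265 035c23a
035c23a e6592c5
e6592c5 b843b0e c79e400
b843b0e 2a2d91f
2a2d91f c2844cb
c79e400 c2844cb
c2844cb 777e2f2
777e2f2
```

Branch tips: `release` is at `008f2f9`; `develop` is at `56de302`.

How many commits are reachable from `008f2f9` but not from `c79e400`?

6

Reachable from 008f2f9: {008f2f9, 035c23a, 2a2d91f, 777e2f2, b843b0e, c2844cb, c79e400, cfad265, e6592c5}.
Reachable from c79e400: {777e2f2, c2844cb, c79e400}.
In 008f2f9's history but not c79e400's: {008f2f9, 035c23a, 2a2d91f, b843b0e, cfad265, e6592c5} — 6 commits.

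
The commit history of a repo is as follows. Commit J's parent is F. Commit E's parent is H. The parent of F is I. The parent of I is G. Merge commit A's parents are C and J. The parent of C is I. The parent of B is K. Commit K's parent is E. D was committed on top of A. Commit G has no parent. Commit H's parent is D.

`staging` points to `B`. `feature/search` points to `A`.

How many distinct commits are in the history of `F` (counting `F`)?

Walking parent pointers from F: reachable set = {F, G, I}.
That is 3 commits.

3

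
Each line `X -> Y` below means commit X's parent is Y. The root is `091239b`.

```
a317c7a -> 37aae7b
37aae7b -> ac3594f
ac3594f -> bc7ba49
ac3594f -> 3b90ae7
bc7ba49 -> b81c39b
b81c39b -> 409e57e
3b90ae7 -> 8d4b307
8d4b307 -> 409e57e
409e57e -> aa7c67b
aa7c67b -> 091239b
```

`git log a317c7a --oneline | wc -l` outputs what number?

10

Walking parent pointers from a317c7a: reachable set = {091239b, 37aae7b, 3b90ae7, 409e57e, 8d4b307, a317c7a, aa7c67b, ac3594f, b81c39b, bc7ba49}.
That is 10 commits.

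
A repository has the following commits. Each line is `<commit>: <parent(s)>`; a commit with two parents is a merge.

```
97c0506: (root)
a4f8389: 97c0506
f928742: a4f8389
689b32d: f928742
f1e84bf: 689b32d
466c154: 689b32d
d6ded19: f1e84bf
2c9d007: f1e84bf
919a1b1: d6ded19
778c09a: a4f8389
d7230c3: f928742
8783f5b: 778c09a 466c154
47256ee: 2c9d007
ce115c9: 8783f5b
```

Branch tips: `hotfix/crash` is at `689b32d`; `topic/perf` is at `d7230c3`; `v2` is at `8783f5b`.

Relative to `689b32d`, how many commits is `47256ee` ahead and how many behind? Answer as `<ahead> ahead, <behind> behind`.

Reachable from 47256ee: {2c9d007, 47256ee, 689b32d, 97c0506, a4f8389, f1e84bf, f928742}.
Reachable from 689b32d: {689b32d, 97c0506, a4f8389, f928742}.
Only in 47256ee's history (ahead): {2c9d007, 47256ee, f1e84bf} — 3.
Only in 689b32d's history (behind): {} — 0.

3 ahead, 0 behind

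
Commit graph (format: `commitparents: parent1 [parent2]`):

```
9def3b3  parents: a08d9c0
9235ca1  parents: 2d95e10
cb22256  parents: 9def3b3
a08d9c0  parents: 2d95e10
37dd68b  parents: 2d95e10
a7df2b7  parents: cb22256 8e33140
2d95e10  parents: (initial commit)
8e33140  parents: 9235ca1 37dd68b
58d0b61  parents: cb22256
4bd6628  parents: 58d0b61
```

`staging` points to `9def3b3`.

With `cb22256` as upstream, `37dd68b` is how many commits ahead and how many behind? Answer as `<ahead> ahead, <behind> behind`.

Reachable from 37dd68b: {2d95e10, 37dd68b}.
Reachable from cb22256: {2d95e10, 9def3b3, a08d9c0, cb22256}.
Only in 37dd68b's history (ahead): {37dd68b} — 1.
Only in cb22256's history (behind): {9def3b3, a08d9c0, cb22256} — 3.

1 ahead, 3 behind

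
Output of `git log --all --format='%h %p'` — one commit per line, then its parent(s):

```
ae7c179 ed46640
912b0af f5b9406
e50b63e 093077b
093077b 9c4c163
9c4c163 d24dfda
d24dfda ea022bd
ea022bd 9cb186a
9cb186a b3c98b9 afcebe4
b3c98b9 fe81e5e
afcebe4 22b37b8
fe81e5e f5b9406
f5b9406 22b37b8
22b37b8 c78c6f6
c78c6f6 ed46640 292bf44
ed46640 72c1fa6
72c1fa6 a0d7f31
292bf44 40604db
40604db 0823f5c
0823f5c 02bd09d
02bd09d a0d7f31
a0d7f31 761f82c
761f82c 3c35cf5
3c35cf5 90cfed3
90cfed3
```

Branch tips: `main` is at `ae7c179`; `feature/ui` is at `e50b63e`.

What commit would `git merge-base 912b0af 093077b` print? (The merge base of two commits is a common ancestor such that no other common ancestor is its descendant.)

Ancestors of 912b0af: {02bd09d, 0823f5c, 22b37b8, 292bf44, 3c35cf5, 40604db, 72c1fa6, 761f82c, 90cfed3, 912b0af, a0d7f31, c78c6f6, ed46640, f5b9406}.
Ancestors of 093077b: {02bd09d, 0823f5c, 093077b, 22b37b8, 292bf44, 3c35cf5, 40604db, 72c1fa6, 761f82c, 90cfed3, 9c4c163, 9cb186a, a0d7f31, afcebe4, b3c98b9, c78c6f6, d24dfda, ea022bd, ed46640, f5b9406, fe81e5e}.
Common ancestors: {02bd09d, 0823f5c, 22b37b8, 292bf44, 3c35cf5, 40604db, 72c1fa6, 761f82c, 90cfed3, a0d7f31, c78c6f6, ed46640, f5b9406}.
Among these, f5b9406 is not an ancestor of any other common ancestor — it is the merge base.

f5b9406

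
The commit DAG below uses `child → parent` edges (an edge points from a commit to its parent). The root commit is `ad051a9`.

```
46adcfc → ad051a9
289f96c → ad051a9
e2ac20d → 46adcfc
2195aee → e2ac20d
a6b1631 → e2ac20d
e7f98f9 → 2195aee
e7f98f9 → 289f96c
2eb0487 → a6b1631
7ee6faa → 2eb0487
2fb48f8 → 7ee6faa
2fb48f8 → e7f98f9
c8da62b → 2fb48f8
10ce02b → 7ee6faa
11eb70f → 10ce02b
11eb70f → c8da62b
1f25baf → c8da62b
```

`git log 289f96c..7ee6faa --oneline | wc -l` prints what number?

Reachable from 7ee6faa: {2eb0487, 46adcfc, 7ee6faa, a6b1631, ad051a9, e2ac20d}.
Reachable from 289f96c: {289f96c, ad051a9}.
In 7ee6faa's history but not 289f96c's: {2eb0487, 46adcfc, 7ee6faa, a6b1631, e2ac20d} — 5 commits.

5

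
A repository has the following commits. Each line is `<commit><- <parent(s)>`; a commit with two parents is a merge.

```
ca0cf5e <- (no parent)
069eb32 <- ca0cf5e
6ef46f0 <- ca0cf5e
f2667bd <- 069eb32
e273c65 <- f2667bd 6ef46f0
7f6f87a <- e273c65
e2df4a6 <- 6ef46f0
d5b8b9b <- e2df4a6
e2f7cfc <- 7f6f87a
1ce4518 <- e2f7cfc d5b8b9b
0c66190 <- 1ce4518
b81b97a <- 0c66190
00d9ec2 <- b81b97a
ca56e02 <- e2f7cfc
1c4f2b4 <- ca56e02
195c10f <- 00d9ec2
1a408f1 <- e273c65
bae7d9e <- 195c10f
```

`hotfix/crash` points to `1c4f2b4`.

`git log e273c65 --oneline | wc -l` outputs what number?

Walking parent pointers from e273c65: reachable set = {069eb32, 6ef46f0, ca0cf5e, e273c65, f2667bd}.
That is 5 commits.

5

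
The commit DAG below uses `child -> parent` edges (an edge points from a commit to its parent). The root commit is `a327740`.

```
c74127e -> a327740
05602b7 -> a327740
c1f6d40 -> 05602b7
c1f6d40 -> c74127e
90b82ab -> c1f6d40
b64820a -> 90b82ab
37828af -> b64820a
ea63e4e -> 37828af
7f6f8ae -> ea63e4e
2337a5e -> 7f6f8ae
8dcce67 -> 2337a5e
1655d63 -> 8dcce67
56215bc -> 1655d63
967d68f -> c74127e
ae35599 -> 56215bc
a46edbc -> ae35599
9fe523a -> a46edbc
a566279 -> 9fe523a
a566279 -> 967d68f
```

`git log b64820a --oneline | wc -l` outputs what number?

Walking parent pointers from b64820a: reachable set = {05602b7, 90b82ab, a327740, b64820a, c1f6d40, c74127e}.
That is 6 commits.

6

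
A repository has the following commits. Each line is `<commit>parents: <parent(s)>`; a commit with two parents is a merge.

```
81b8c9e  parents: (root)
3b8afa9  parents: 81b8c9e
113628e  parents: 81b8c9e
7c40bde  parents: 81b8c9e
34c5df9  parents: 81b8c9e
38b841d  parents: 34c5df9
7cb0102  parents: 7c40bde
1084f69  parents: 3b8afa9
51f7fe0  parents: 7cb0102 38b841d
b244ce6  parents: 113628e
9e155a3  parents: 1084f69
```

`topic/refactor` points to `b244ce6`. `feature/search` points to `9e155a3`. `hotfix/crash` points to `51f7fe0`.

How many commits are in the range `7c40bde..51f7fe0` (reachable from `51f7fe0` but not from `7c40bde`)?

Reachable from 51f7fe0: {34c5df9, 38b841d, 51f7fe0, 7c40bde, 7cb0102, 81b8c9e}.
Reachable from 7c40bde: {7c40bde, 81b8c9e}.
In 51f7fe0's history but not 7c40bde's: {34c5df9, 38b841d, 51f7fe0, 7cb0102} — 4 commits.

4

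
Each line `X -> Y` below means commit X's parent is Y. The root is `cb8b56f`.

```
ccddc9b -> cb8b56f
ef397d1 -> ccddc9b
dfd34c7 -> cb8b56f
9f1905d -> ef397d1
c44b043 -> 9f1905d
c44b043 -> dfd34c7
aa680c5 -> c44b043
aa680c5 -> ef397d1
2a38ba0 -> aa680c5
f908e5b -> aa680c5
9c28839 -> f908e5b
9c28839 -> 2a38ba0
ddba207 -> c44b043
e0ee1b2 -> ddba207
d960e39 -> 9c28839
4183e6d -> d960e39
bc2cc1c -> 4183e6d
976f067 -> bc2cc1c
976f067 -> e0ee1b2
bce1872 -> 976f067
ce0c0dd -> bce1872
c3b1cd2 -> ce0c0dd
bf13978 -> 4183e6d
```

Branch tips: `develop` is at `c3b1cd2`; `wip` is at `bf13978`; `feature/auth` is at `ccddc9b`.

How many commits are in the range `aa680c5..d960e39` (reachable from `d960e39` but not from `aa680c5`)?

Reachable from d960e39: {2a38ba0, 9c28839, 9f1905d, aa680c5, c44b043, cb8b56f, ccddc9b, d960e39, dfd34c7, ef397d1, f908e5b}.
Reachable from aa680c5: {9f1905d, aa680c5, c44b043, cb8b56f, ccddc9b, dfd34c7, ef397d1}.
In d960e39's history but not aa680c5's: {2a38ba0, 9c28839, d960e39, f908e5b} — 4 commits.

4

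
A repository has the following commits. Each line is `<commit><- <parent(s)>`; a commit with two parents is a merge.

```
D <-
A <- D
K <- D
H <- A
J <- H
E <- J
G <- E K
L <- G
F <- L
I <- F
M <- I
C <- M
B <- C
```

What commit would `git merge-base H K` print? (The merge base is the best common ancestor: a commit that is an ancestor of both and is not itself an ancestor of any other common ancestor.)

Ancestors of H: {A, D, H}.
Ancestors of K: {D, K}.
Common ancestors: {D}.
The only common ancestor is D, so it is the merge base.

D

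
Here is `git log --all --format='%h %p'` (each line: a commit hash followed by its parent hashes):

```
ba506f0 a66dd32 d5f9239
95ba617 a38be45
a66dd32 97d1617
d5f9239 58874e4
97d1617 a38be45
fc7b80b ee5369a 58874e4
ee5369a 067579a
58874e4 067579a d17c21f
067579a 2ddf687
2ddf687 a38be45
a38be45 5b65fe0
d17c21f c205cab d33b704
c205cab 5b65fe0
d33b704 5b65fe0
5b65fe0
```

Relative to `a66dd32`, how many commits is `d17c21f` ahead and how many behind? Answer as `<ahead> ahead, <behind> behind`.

Reachable from d17c21f: {5b65fe0, c205cab, d17c21f, d33b704}.
Reachable from a66dd32: {5b65fe0, 97d1617, a38be45, a66dd32}.
Only in d17c21f's history (ahead): {c205cab, d17c21f, d33b704} — 3.
Only in a66dd32's history (behind): {97d1617, a38be45, a66dd32} — 3.

3 ahead, 3 behind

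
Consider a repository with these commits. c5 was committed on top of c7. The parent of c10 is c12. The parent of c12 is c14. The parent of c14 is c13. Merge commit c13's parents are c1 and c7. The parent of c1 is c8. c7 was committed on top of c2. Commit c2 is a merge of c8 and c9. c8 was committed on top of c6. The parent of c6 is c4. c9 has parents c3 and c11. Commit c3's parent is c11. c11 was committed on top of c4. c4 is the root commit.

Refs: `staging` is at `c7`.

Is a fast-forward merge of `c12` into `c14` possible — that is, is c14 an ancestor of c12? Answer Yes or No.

Yes

A fast-forward from c14 to c12 is possible iff c14 is an ancestor of c12.
Ancestors of c12: {c1, c11, c12, c13, c14, c2, c3, c4, c6, c7, c8, c9}.
c14 is among them, so fast-forward is possible.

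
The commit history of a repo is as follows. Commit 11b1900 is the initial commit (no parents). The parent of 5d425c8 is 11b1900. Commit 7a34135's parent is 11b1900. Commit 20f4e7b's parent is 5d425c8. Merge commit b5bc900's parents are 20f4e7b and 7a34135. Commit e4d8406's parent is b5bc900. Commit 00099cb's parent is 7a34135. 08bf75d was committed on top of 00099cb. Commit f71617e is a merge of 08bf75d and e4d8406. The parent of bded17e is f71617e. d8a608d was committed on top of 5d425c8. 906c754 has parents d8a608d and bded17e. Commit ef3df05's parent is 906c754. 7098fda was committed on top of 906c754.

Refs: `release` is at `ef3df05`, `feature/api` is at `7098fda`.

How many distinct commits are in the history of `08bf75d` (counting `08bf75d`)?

4

Walking parent pointers from 08bf75d: reachable set = {00099cb, 08bf75d, 11b1900, 7a34135}.
That is 4 commits.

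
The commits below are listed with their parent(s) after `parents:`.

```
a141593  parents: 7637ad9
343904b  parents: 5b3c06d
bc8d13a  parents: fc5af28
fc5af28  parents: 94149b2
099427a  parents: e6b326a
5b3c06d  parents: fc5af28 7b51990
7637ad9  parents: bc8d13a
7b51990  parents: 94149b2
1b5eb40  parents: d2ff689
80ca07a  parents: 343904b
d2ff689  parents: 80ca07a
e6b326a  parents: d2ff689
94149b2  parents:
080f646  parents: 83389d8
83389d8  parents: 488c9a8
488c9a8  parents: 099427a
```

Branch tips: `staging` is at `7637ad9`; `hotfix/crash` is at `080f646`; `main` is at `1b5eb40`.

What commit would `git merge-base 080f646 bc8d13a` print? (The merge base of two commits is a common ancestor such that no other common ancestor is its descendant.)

Ancestors of 080f646: {080f646, 099427a, 343904b, 488c9a8, 5b3c06d, 7b51990, 80ca07a, 83389d8, 94149b2, d2ff689, e6b326a, fc5af28}.
Ancestors of bc8d13a: {94149b2, bc8d13a, fc5af28}.
Common ancestors: {94149b2, fc5af28}.
Among these, fc5af28 is not an ancestor of any other common ancestor — it is the merge base.

fc5af28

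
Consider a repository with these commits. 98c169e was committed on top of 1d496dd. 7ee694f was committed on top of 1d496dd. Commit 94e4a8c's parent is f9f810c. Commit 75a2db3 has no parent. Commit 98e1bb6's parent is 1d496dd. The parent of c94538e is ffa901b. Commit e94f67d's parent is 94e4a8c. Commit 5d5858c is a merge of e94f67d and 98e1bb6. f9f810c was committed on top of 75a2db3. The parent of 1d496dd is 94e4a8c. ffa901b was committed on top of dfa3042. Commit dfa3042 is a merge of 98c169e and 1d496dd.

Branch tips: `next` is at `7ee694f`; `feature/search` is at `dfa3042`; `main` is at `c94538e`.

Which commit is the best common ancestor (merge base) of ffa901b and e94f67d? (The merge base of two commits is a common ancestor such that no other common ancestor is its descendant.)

94e4a8c

Ancestors of ffa901b: {1d496dd, 75a2db3, 94e4a8c, 98c169e, dfa3042, f9f810c, ffa901b}.
Ancestors of e94f67d: {75a2db3, 94e4a8c, e94f67d, f9f810c}.
Common ancestors: {75a2db3, 94e4a8c, f9f810c}.
Among these, 94e4a8c is not an ancestor of any other common ancestor — it is the merge base.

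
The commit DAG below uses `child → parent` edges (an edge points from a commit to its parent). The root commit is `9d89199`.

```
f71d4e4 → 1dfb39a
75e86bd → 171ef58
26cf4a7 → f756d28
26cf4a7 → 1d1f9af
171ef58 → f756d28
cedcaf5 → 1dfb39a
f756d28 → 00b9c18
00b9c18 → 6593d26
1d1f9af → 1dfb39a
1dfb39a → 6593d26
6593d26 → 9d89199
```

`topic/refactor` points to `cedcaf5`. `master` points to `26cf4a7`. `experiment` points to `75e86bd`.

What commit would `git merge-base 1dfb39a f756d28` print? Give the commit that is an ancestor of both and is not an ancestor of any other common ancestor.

6593d26

Ancestors of 1dfb39a: {1dfb39a, 6593d26, 9d89199}.
Ancestors of f756d28: {00b9c18, 6593d26, 9d89199, f756d28}.
Common ancestors: {6593d26, 9d89199}.
Among these, 6593d26 is not an ancestor of any other common ancestor — it is the merge base.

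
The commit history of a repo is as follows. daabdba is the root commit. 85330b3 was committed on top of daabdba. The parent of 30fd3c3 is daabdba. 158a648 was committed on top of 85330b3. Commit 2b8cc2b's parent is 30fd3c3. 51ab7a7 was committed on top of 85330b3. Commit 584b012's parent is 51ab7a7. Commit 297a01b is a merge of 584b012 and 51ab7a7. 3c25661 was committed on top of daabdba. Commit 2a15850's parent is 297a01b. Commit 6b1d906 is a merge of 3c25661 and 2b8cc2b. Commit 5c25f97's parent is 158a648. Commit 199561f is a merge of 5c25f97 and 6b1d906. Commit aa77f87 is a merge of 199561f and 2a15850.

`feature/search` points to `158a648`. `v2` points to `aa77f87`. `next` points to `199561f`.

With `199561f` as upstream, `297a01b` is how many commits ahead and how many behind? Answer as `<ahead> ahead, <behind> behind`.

3 ahead, 7 behind

Reachable from 297a01b: {297a01b, 51ab7a7, 584b012, 85330b3, daabdba}.
Reachable from 199561f: {158a648, 199561f, 2b8cc2b, 30fd3c3, 3c25661, 5c25f97, 6b1d906, 85330b3, daabdba}.
Only in 297a01b's history (ahead): {297a01b, 51ab7a7, 584b012} — 3.
Only in 199561f's history (behind): {158a648, 199561f, 2b8cc2b, 30fd3c3, 3c25661, 5c25f97, 6b1d906} — 7.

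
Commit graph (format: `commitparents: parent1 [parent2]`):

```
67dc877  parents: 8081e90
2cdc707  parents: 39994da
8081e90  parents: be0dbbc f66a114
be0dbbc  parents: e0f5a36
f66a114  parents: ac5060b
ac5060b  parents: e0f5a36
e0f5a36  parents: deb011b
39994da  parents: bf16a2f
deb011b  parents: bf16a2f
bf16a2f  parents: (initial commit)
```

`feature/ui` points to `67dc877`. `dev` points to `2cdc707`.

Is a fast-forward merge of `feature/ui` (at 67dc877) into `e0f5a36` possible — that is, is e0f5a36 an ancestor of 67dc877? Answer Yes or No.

Yes

A fast-forward from e0f5a36 to 67dc877 is possible iff e0f5a36 is an ancestor of 67dc877.
Ancestors of 67dc877: {67dc877, 8081e90, ac5060b, be0dbbc, bf16a2f, deb011b, e0f5a36, f66a114}.
e0f5a36 is among them, so fast-forward is possible.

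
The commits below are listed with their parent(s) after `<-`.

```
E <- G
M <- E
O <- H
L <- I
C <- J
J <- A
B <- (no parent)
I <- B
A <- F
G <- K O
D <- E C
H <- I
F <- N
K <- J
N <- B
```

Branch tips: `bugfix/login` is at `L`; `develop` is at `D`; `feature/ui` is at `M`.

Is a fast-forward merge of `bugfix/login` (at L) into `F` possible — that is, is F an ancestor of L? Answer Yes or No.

A fast-forward from F to L is possible iff F is an ancestor of L.
Ancestors of L: {B, I, L}.
F is not among them, so fast-forward is not possible.

No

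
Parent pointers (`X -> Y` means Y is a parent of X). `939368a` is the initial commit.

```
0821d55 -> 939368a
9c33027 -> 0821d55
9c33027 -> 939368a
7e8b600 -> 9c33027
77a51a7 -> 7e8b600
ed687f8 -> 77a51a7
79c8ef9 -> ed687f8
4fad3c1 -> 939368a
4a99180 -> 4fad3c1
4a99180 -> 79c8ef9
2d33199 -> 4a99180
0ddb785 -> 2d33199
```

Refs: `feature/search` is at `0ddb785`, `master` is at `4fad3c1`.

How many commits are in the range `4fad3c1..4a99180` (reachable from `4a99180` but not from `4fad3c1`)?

7

Reachable from 4a99180: {0821d55, 4a99180, 4fad3c1, 77a51a7, 79c8ef9, 7e8b600, 939368a, 9c33027, ed687f8}.
Reachable from 4fad3c1: {4fad3c1, 939368a}.
In 4a99180's history but not 4fad3c1's: {0821d55, 4a99180, 77a51a7, 79c8ef9, 7e8b600, 9c33027, ed687f8} — 7 commits.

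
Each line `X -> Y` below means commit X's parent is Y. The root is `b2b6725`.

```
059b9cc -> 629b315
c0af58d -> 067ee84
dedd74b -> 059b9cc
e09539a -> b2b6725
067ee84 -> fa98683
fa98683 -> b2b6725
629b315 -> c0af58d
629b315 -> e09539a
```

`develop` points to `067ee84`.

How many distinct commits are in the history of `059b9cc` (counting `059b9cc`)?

7

Walking parent pointers from 059b9cc: reachable set = {059b9cc, 067ee84, 629b315, b2b6725, c0af58d, e09539a, fa98683}.
That is 7 commits.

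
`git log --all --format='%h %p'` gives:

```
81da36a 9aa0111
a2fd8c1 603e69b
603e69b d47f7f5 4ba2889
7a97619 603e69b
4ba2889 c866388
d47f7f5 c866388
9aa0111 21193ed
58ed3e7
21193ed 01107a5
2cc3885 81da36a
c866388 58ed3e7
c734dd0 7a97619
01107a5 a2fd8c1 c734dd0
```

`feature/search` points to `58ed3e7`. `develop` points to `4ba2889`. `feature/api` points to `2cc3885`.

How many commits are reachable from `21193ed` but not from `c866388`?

8

Reachable from 21193ed: {01107a5, 21193ed, 4ba2889, 58ed3e7, 603e69b, 7a97619, a2fd8c1, c734dd0, c866388, d47f7f5}.
Reachable from c866388: {58ed3e7, c866388}.
In 21193ed's history but not c866388's: {01107a5, 21193ed, 4ba2889, 603e69b, 7a97619, a2fd8c1, c734dd0, d47f7f5} — 8 commits.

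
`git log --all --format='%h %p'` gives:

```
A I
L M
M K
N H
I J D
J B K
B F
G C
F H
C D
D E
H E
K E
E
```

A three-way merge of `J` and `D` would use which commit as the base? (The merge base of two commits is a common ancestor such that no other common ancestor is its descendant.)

Ancestors of J: {B, E, F, H, J, K}.
Ancestors of D: {D, E}.
Common ancestors: {E}.
The only common ancestor is E, so it is the merge base.

E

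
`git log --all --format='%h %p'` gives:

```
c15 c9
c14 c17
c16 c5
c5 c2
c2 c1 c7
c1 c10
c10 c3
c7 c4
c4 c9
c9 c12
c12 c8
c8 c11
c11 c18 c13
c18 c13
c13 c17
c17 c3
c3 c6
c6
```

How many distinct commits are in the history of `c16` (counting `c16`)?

16

Walking parent pointers from c16: reachable set = {c1, c10, c11, c12, c13, c16, c17, c18, c2, c3, c4, c5, c6, c7, c8, c9}.
That is 16 commits.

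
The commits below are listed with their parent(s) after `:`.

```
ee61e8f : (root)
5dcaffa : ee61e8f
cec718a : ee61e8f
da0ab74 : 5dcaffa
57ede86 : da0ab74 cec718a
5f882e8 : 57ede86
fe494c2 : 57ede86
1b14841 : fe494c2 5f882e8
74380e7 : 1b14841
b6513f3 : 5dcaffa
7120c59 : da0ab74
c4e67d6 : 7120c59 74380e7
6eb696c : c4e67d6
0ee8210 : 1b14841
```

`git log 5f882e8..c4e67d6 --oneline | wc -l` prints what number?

5

Reachable from c4e67d6: {1b14841, 57ede86, 5dcaffa, 5f882e8, 7120c59, 74380e7, c4e67d6, cec718a, da0ab74, ee61e8f, fe494c2}.
Reachable from 5f882e8: {57ede86, 5dcaffa, 5f882e8, cec718a, da0ab74, ee61e8f}.
In c4e67d6's history but not 5f882e8's: {1b14841, 7120c59, 74380e7, c4e67d6, fe494c2} — 5 commits.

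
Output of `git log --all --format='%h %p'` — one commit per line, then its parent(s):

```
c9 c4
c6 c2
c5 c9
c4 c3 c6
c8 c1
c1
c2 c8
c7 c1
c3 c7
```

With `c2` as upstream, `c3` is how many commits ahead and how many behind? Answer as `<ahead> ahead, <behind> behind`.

Reachable from c3: {c1, c3, c7}.
Reachable from c2: {c1, c2, c8}.
Only in c3's history (ahead): {c3, c7} — 2.
Only in c2's history (behind): {c2, c8} — 2.

2 ahead, 2 behind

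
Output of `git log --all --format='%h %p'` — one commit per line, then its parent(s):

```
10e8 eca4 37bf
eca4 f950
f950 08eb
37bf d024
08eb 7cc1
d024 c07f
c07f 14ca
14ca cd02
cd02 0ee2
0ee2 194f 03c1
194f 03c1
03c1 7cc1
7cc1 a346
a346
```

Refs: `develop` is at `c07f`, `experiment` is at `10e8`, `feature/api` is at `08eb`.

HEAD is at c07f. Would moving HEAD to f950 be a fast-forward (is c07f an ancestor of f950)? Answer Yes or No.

A fast-forward from c07f to f950 is possible iff c07f is an ancestor of f950.
Ancestors of f950: {08eb, 7cc1, a346, f950}.
c07f is not among them, so fast-forward is not possible.

No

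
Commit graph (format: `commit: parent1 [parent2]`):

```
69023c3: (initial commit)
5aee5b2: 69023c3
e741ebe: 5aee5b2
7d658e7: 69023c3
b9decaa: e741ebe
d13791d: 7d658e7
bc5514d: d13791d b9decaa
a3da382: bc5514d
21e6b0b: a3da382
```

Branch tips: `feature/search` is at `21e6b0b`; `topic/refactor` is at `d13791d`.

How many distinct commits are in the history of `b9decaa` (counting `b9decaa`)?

Walking parent pointers from b9decaa: reachable set = {5aee5b2, 69023c3, b9decaa, e741ebe}.
That is 4 commits.

4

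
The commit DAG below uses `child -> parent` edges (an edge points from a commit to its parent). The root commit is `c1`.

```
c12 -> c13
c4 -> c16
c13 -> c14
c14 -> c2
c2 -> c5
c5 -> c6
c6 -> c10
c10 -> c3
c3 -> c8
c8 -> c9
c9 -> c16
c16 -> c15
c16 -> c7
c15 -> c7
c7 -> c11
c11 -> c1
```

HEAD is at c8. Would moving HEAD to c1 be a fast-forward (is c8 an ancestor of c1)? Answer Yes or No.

A fast-forward from c8 to c1 is possible iff c8 is an ancestor of c1.
Ancestors of c1: {c1}.
c8 is not among them, so fast-forward is not possible.

No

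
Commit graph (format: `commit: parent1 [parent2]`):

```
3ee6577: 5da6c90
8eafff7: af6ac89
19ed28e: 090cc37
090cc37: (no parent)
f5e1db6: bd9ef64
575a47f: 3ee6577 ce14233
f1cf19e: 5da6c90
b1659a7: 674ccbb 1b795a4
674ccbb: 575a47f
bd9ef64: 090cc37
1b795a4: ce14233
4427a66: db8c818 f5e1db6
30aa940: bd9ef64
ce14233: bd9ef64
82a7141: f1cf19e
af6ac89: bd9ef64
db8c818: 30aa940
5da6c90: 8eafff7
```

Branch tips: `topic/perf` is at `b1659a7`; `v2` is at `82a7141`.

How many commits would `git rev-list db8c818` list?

4

Walking parent pointers from db8c818: reachable set = {090cc37, 30aa940, bd9ef64, db8c818}.
That is 4 commits.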